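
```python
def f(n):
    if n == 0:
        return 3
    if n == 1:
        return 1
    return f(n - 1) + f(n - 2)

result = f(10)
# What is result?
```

Build up from base cases: f(0)=3, f(1)=1, f(2)=4, f(3)=5, f(4)=9, f(5)=14, f(6)=23, ..., f(10)=157

Answer: 157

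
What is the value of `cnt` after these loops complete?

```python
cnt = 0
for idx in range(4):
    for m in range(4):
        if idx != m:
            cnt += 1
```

4² - 4 (exclude diagonal)
`cnt` takes the values: 0 → 1 → 2 → 3 → 4 → 5 → 6 → 7 → 8 → 9 → 10 → 11 → 12

Answer: 12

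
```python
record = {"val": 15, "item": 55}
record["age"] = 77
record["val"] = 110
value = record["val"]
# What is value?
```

Trace:
`record = {"val": 15, "item": 55}` → record = {'val': 15, 'item': 55}
`record["age"] = 77` → record = {'val': 15, 'item': 55, 'age': 77}
`record["val"] = 110` → record = {'val': 110, 'item': 55, 'age': 77}
`value = record["val"]` → value = 110
So value = 110

Answer: 110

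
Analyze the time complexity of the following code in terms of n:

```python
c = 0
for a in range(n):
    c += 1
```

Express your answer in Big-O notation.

Each loop level contributes: n. Multiplying the contributions gives O(n).

Answer: O(n)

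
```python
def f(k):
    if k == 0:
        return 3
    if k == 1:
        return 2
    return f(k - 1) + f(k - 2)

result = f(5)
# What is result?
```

Build up from base cases: f(0)=3, f(1)=2, f(2)=5, f(3)=7, f(4)=12, f(5)=19

Answer: 19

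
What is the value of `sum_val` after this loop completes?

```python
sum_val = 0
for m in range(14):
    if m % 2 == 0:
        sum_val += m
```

Sum of even numbers 0 to 13
`sum_val` takes the values: 0 → 2 → 6 → 12 → 20 → 30 → 42

Answer: 42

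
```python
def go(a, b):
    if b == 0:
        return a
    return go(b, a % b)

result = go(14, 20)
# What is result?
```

go(14, 20) -> go(20, 14) -> go(14, 6) -> go(6, 2) -> go(2, 0) -> 2

Answer: 2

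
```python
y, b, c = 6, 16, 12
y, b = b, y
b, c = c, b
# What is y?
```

Trace:
`y, b, c = 6, 16, 12` → y = 6; b = 16; c = 12
`y, b = b, y` → y = 16; b = 6
`b, c = c, b` → b = 12; c = 6
So y = 16

Answer: 16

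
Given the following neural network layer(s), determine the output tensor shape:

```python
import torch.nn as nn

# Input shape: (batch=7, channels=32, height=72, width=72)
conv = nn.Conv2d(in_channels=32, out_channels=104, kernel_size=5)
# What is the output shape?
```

Input: (7, 32, 72, 72) -> Output: (7, 104, 68, 68)

Answer: (7, 104, 68, 68)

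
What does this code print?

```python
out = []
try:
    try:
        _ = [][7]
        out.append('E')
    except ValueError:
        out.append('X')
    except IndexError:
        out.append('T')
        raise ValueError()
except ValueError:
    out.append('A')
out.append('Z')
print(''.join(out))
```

Execution trace: 'T' (inner except IndexError) → 'A' (outer except ValueError) → 'Z' (after the try/except). Output: TAZ

Answer: TAZ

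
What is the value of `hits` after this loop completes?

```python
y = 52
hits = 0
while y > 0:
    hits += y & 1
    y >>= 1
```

Count set bits in 52 (binary: 0b110100)
`hits` takes the values: 0 → 1 → 2 → 3

Answer: 3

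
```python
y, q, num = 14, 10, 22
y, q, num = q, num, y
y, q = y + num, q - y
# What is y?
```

Trace:
`y, q, num = 14, 10, 22` → y = 14; q = 10; num = 22
`y, q, num = q, num, y` → y = 10; q = 22; num = 14
`y, q = y + num, q - y` → y = 24; q = 12
So y = 24

Answer: 24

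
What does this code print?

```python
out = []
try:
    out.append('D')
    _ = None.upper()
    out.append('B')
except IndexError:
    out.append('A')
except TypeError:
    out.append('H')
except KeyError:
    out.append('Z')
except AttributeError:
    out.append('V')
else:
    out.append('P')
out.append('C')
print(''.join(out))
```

Execution trace: 'D' (try body) → 'V' (except AttributeError) → 'C' (after the try/except). Output: DVC

Answer: DVC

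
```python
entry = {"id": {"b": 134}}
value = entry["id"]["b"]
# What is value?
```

Trace:
`entry = {"id": {"b": 134}}` → entry = {'id': {'b': 134}}
`value = entry["id"]["b"]` → value = 134
So value = 134

Answer: 134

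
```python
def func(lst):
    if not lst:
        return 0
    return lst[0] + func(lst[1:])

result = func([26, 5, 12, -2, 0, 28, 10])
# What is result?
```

26 + 5 + 12 + (-2) + 0 + 28 + 10 + 0 = 79

Answer: 79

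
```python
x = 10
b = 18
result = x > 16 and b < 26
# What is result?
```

Trace:
`x = 10` → x = 10
`b = 18` → b = 18
`result = x > 16 and b < 26` → result = False
So result = False

Answer: False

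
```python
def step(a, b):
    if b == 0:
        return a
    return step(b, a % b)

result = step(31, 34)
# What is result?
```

step(31, 34) -> step(34, 31) -> step(31, 3) -> step(3, 1) -> step(1, 0) -> 1

Answer: 1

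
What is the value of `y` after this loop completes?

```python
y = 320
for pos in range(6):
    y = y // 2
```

Halve 6 times: 320 // 2^6 = 5
`y` takes the values: 320 → 160 → 80 → 40 → 20 → 10 → 5

Answer: 5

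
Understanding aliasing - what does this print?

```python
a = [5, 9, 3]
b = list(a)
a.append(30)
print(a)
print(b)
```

Key concept: list() constructor creates copy.
Step by step:
`a = [5, 9, 3]` → a = [5, 9, 3]
`b = list(a)` → b = [5, 9, 3]
`a.append(30)` → a = [5, 9, 3, 30]
`print(a)` → prints [5, 9, 3, 30]
`print(b)` → prints [5, 9, 3]

Answer:
[5, 9, 3, 30]
[5, 9, 3]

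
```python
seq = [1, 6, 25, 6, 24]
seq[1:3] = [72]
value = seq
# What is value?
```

Trace:
`seq = [1, 6, 25, 6, 24]` → seq = [1, 6, 25, 6, 24]
`seq[1:3] = [72]` → seq = [1, 72, 6, 24]
`value = seq` → value = [1, 72, 6, 24]
So value = [1, 72, 6, 24]

Answer: [1, 72, 6, 24]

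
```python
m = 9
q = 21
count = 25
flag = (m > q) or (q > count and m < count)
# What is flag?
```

Trace:
`m = 9` → m = 9
`q = 21` → q = 21
`count = 25` → count = 25
`flag = (m > q) or (q > count and m < count)` → flag = False
So flag = False

Answer: False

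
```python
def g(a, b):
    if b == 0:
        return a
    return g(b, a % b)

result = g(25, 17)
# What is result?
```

g(25, 17) -> g(17, 8) -> g(8, 1) -> g(1, 0) -> 1

Answer: 1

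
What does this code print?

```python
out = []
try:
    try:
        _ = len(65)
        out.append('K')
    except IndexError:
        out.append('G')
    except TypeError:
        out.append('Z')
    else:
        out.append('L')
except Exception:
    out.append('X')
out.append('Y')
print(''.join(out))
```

Execution trace: 'Z' (inner except TypeError) → 'Y' (after the try/except). Output: ZY

Answer: ZY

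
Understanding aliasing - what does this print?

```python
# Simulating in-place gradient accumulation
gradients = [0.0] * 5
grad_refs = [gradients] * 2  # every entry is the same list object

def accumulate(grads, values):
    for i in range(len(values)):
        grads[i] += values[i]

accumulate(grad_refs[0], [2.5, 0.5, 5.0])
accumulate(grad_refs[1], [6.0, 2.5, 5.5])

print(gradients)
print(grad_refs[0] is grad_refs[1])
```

Key concept: gradient accumulation aliasing.
Step by step:
`gradients = [0.0] * 5` → gradients = [0.0, 0.0, 0.0, 0.0, 0.0]
`grad_refs = [gradients] * 2` → grad_refs = [[0.0, 0.0, 0.0, 0.0, 0.0], [0.0, 0.0, 0.0, 0.0, 0.0]]
`accumulate(grad_refs[0], [2.5, 0.5, 5.0])` → gradients = [2.5, 0.5, 5.0, 0.0, 0.0]; grad_refs = [[2.5, 0.5, 5.0, 0.0, 0.0], [2.5, 0.5, 5.0, 0.0, 0.0]]
`accumulate(grad_refs[1], [6.0, 2.5, 5.5])` → gradients = [8.5, 3.0, 10.5, 0.0, 0.0]; grad_refs = [[8.5, 3.0, 10.5, 0.0, 0.0], [8.5, 3.0, 10.5, 0.0, 0.0]]
`print(gradients)` → prints [8.5, 3.0, 10.5, 0.0, 0.0]
`print(grad_refs[0] is grad_refs[1])` → prints True

Answer:
[8.5, 3.0, 10.5, 0.0, 0.0]
True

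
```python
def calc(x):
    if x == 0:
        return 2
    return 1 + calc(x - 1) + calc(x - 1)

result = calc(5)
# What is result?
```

calc(x) = 1 + 2·calc(x-1), calc(0)=2. Closed form: (2+1)·2^5 - 1 = 95.

Answer: 95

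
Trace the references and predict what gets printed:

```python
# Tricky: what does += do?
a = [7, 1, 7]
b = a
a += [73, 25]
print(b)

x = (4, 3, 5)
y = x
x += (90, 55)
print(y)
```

Key concept: += behavior differs for mutable vs immutable.
Step by step:
`a = [7, 1, 7]` → a = [7, 1, 7]
`b = a` → b = [7, 1, 7] (same object as a)
`a += [73, 25]` → a = [7, 1, 7, 73, 25] (same object as b); b = [7, 1, 7, 73, 25] (same object as a)
`print(b)` → prints [7, 1, 7, 73, 25]
`x = (4, 3, 5)` → x = (4, 3, 5)
`y = x` → y = (4, 3, 5)
`x += (90, 55)` → x = (4, 3, 5, 90, 55)
`print(y)` → prints (4, 3, 5)

Answer:
[7, 1, 7, 73, 25]
(4, 3, 5)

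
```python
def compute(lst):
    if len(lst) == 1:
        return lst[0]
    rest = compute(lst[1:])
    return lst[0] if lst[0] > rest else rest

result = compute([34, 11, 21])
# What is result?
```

Recursive max over [34, 11, 21] = 34

Answer: 34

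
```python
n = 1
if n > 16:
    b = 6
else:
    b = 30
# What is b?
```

Trace:
`n = 1` → n = 1
`if n > 16: ...` → n > 16 is False, take else branch → b = 30
So b = 30

Answer: 30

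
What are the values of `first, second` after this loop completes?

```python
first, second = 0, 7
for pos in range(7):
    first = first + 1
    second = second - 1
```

first goes 0→7, second goes 7→0
`first, second` takes the values: (0, 7) → (1, 7) → (1, 6) → (2, 6) → (2, 5) → (3, 5) → (3, 4) → (4, 4) → (4, 3) → (5, 3) → (5, 2) → (6, 2) → (6, 1) → (7, 1) → (7, 0)

Answer: 7, 0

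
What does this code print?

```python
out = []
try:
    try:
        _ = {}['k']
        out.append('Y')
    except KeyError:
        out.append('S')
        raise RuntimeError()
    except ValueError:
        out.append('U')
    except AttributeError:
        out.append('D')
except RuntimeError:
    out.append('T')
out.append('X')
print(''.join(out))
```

Execution trace: 'S' (inner except KeyError) → 'T' (outer except RuntimeError) → 'X' (after the try/except). Output: STX

Answer: STX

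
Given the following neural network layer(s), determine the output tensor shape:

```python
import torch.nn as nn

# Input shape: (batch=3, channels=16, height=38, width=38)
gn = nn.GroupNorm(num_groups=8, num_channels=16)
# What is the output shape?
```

Input: (3, 16, 38, 38) -> Output: (3, 16, 38, 38)

Answer: (3, 16, 38, 38)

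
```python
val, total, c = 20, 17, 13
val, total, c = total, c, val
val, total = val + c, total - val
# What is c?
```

Trace:
`val, total, c = 20, 17, 13` → val = 20; total = 17; c = 13
`val, total, c = total, c, val` → val = 17; total = 13; c = 20
`val, total = val + c, total - val` → val = 37; total = -4
So c = 20

Answer: 20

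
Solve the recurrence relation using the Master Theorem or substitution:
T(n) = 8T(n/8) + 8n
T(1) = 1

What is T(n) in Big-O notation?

By Master Theorem: a=8, b=8, f(n)=8n. Since log_8(8) = 1 and f(n) = Θ(n^1), Case 2 applies. T(n) = O(n log n).

Answer: O(n log n)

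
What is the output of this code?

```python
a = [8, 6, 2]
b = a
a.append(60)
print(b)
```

Key concept: basic list aliasing.
Step by step:
`a = [8, 6, 2]` → a = [8, 6, 2]
`b = a` → b = [8, 6, 2] (same object as a)
`a.append(60)` → a = [8, 6, 2, 60] (same object as b); b = [8, 6, 2, 60] (same object as a)
`print(b)` → prints [8, 6, 2, 60]

Answer: [8, 6, 2, 60]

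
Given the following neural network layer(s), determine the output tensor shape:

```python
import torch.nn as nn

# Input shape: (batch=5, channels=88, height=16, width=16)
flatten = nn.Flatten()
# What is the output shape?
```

Input: (5, 88, 16, 16) -> Output: (5, 22528)

Answer: (5, 22528)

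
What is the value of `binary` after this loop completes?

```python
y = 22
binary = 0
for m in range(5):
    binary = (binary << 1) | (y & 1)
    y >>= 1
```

Reverse lowest 5 bits of 22
`binary` takes the values: 0 → 1 → 3 → 6 → 13

Answer: 13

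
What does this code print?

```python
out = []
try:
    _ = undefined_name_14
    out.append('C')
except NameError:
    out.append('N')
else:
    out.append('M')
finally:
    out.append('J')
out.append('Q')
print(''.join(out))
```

Execution trace: 'N' (except NameError) → 'J' (finally) → 'Q' (after the try/except). Output: NJQ

Answer: NJQ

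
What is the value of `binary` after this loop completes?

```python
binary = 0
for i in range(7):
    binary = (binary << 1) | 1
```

Build 7 consecutive 1-bits: 0b1111111
`binary` takes the values: 0 → 1 → 3 → 7 → 15 → 31 → 63 → 127

Answer: 127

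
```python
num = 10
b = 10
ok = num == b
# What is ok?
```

Trace:
`num = 10` → num = 10
`b = 10` → b = 10
`ok = num == b` → ok = True
So ok = True

Answer: True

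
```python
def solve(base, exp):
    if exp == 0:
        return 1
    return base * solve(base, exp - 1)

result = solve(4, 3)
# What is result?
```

solve(4, 3) = 4 * 4 * 4 = 64

Answer: 64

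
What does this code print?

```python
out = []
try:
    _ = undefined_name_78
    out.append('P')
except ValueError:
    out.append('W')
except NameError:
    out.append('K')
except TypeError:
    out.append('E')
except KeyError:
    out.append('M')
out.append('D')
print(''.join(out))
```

Execution trace: 'K' (except NameError) → 'D' (after the try/except). Output: KD

Answer: KD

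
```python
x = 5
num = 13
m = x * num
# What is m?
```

Trace:
`x = 5` → x = 5
`num = 13` → num = 13
`m = x * num` → m = 65
So m = 65

Answer: 65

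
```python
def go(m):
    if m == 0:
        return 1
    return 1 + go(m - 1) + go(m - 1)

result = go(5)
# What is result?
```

go(m) = 1 + 2·go(m-1), go(0)=1. Closed form: (1+1)·2^5 - 1 = 63.

Answer: 63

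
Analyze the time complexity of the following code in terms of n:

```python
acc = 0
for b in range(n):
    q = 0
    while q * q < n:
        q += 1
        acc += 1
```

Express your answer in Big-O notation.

Each loop level contributes: n × √n. Multiplying the contributions gives O(n√n).

Answer: O(n√n)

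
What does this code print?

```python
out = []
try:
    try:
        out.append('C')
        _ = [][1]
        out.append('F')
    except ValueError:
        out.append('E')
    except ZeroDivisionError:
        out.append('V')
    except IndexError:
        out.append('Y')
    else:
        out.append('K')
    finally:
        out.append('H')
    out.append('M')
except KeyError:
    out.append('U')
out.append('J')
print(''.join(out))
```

Execution trace: 'C' (inner try body) → 'Y' (inner except IndexError) → 'H' (inner finally) → 'M' (try body, no exception) → 'J' (after the try/except). Output: CYHMJ

Answer: CYHMJ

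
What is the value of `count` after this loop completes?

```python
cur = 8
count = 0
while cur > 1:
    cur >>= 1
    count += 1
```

Count right shifts until 1
`count` takes the values: 0 → 1 → 2 → 3

Answer: 3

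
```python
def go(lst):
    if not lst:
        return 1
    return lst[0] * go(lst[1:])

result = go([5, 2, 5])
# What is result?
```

Product over [5, 2, 5] = 5 * 2 * 5 = 50

Answer: 50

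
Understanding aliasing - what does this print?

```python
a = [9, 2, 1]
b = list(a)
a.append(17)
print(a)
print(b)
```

Key concept: list() constructor creates copy.
Step by step:
`a = [9, 2, 1]` → a = [9, 2, 1]
`b = list(a)` → b = [9, 2, 1]
`a.append(17)` → a = [9, 2, 1, 17]
`print(a)` → prints [9, 2, 1, 17]
`print(b)` → prints [9, 2, 1]

Answer:
[9, 2, 1, 17]
[9, 2, 1]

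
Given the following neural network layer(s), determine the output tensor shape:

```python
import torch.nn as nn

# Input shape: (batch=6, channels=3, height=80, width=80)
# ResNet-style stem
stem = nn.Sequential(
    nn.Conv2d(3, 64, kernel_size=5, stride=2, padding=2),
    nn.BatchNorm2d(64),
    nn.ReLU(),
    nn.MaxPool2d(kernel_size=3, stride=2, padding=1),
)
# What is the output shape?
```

Input: (6, 3, 80, 80) -> after Conv2d 5x5 stride=2: (6, 64, 40, 40) -> Output: (6, 64, 20, 20)

Answer: (6, 64, 20, 20)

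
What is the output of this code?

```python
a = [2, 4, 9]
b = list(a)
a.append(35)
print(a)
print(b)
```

Key concept: list() constructor creates copy.
Step by step:
`a = [2, 4, 9]` → a = [2, 4, 9]
`b = list(a)` → b = [2, 4, 9]
`a.append(35)` → a = [2, 4, 9, 35]
`print(a)` → prints [2, 4, 9, 35]
`print(b)` → prints [2, 4, 9]

Answer:
[2, 4, 9, 35]
[2, 4, 9]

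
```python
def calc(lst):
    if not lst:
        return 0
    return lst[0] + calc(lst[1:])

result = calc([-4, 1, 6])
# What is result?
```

(-4) + 1 + 6 + 0 = 3

Answer: 3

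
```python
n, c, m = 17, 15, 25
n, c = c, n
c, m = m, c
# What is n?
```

Trace:
`n, c, m = 17, 15, 25` → n = 17; c = 15; m = 25
`n, c = c, n` → n = 15; c = 17
`c, m = m, c` → c = 25; m = 17
So n = 15

Answer: 15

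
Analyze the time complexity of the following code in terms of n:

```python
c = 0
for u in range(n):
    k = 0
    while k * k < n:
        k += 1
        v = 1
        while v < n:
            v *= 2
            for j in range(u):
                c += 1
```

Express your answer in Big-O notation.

Each loop level contributes: n × √n × log n × n. Multiplying the contributions gives O(n^2√n log n).

Answer: O(n^2√n log n)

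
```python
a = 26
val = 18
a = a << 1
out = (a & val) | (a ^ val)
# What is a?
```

Trace:
`a = 26` → a = 26
`val = 18` → val = 18
`a = a << 1` → a = 52
`out = (a & val) | (a ^ val)` → out = 54
So a = 52

Answer: 52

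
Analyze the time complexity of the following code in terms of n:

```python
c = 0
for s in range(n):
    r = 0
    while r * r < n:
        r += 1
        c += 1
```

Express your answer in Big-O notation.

Each loop level contributes: n × √n. Multiplying the contributions gives O(n√n).

Answer: O(n√n)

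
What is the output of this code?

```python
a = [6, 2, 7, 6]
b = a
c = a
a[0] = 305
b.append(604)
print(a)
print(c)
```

Key concept: multiple aliases.
Step by step:
`a = [6, 2, 7, 6]` → a = [6, 2, 7, 6]
`b = a` → b = [6, 2, 7, 6] (same object as a)
`c = a` → c = [6, 2, 7, 6] (same object as a, b)
`a[0] = 305` → a = [305, 2, 7, 6] (same object as b, c); b = [305, 2, 7, 6] (same object as a, c); c = [305, 2, 7, 6] (same object as a, b)
`b.append(604)` → a = [305, 2, 7, 6, 604] (same object as b, c); b = [305, 2, 7, 6, 604] (same object as a, c); c = [305, 2, 7, 6, 604] (same object as a, b)
`print(a)` → prints [305, 2, 7, 6, 604]
`print(c)` → prints [305, 2, 7, 6, 604]

Answer:
[305, 2, 7, 6, 604]
[305, 2, 7, 6, 604]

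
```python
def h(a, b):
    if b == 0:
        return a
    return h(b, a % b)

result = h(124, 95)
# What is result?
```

h(124, 95) -> h(95, 29) -> h(29, 8) -> h(8, 5) -> h(5, 3) -> h(3, 2) -> h(2, 1) -> h(1, 0) -> 1

Answer: 1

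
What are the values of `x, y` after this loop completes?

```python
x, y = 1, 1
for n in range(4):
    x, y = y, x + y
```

Fibonacci: after 4 iterations
`x, y` takes the values: (1, 1) → (1, 2) → (2, 3) → (3, 5) → (5, 8)

Answer: 5, 8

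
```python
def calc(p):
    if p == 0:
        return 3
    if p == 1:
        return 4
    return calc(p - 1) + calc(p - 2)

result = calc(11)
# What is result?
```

Build up from base cases: calc(0)=3, calc(1)=4, calc(2)=7, calc(3)=11, calc(4)=18, calc(5)=29, calc(6)=47, ..., calc(11)=521

Answer: 521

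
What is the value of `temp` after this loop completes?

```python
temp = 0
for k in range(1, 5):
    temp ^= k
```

XOR of 1 to 4
`temp` takes the values: 0 → 1 → 3 → 0 → 4

Answer: 4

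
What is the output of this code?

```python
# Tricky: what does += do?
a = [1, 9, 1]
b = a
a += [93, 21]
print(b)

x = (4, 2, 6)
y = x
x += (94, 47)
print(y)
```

Key concept: += behavior differs for mutable vs immutable.
Step by step:
`a = [1, 9, 1]` → a = [1, 9, 1]
`b = a` → b = [1, 9, 1] (same object as a)
`a += [93, 21]` → a = [1, 9, 1, 93, 21] (same object as b); b = [1, 9, 1, 93, 21] (same object as a)
`print(b)` → prints [1, 9, 1, 93, 21]
`x = (4, 2, 6)` → x = (4, 2, 6)
`y = x` → y = (4, 2, 6)
`x += (94, 47)` → x = (4, 2, 6, 94, 47)
`print(y)` → prints (4, 2, 6)

Answer:
[1, 9, 1, 93, 21]
(4, 2, 6)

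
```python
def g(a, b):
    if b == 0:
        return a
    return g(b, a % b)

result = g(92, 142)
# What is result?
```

g(92, 142) -> g(142, 92) -> g(92, 50) -> g(50, 42) -> g(42, 8) -> g(8, 2) -> g(2, 0) -> 2

Answer: 2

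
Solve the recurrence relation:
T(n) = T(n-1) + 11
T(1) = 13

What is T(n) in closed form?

Unrolling: T(n) = T(1) + 11·(n-1) = 13 + 11(n-1) = 11n + 2.

Answer: T(n) = 11n + 2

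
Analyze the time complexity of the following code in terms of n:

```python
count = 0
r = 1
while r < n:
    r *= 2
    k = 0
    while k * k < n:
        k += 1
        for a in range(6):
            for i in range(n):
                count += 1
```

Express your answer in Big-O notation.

Each loop level contributes: log n × √n × 1 × n. Multiplying the contributions gives O(n√n log n).

Answer: O(n√n log n)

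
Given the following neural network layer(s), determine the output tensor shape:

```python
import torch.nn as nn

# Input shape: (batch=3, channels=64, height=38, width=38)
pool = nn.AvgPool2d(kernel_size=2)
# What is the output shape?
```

Input: (3, 64, 38, 38) -> Output: (3, 64, 19, 19)

Answer: (3, 64, 19, 19)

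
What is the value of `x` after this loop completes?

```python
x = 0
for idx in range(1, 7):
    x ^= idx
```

XOR of 1 to 6
`x` takes the values: 0 → 1 → 3 → 0 → 4 → 1 → 7

Answer: 7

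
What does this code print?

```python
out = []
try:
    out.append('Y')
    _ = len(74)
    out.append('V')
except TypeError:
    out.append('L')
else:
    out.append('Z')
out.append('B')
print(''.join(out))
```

Execution trace: 'Y' (try body) → 'L' (except TypeError) → 'B' (after the try/except). Output: YLB

Answer: YLB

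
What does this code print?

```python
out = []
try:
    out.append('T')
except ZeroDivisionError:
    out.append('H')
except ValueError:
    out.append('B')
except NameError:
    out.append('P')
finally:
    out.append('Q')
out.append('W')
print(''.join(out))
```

Execution trace: 'T' (try body, no exception) → 'Q' (finally) → 'W' (after the try/except). Output: TQW

Answer: TQW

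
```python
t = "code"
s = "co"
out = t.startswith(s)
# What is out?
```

Trace:
`t = "code"` → t = 'code'
`s = "co"` → s = 'co'
`out = t.startswith(s)` → out = True
So out = True

Answer: True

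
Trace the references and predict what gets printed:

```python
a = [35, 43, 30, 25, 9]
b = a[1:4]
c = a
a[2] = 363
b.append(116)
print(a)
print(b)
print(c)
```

Key concept: slice vs alias.
Step by step:
`a = [35, 43, 30, 25, 9]` → a = [35, 43, 30, 25, 9]
`b = a[1:4]` → b = [43, 30, 25]
`c = a` → c = [35, 43, 30, 25, 9] (same object as a)
`a[2] = 363` → a = [35, 43, 363, 25, 9] (same object as c); c = [35, 43, 363, 25, 9] (same object as a)
`b.append(116)` → b = [43, 30, 25, 116]
`print(a)` → prints [35, 43, 363, 25, 9]
`print(b)` → prints [43, 30, 25, 116]
`print(c)` → prints [35, 43, 363, 25, 9]

Answer:
[35, 43, 363, 25, 9]
[43, 30, 25, 116]
[35, 43, 363, 25, 9]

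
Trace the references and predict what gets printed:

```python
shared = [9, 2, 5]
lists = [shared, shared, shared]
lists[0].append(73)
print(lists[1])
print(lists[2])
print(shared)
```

Key concept: list of same reference.
Step by step:
`shared = [9, 2, 5]` → shared = [9, 2, 5]
`lists = [shared, shared, shared]` → lists = [[9, 2, 5], [9, 2, 5], [9, 2, 5]]
`lists[0].append(73)` → shared = [9, 2, 5, 73]; lists = [[9, 2, 5, 73], [9, 2, 5, 73], [9, 2, 5, 73]]
`print(lists[1])` → prints [9, 2, 5, 73]
`print(lists[2])` → prints [9, 2, 5, 73]
`print(shared)` → prints [9, 2, 5, 73]

Answer:
[9, 2, 5, 73]
[9, 2, 5, 73]
[9, 2, 5, 73]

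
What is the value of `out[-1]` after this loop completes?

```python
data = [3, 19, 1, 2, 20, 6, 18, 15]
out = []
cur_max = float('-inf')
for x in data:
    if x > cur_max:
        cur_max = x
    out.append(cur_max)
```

Running max ends at 20
`out` takes the values: [] → [3] → [3, 19] → [3, 19, 19] → [3, 19, 19, 19] → [3, 19, 19, 19, 20] → [3, 19, 19, 19, 20, 20] → [3, 19, 19, 19, 20, 20, 20] → [3, 19, 19, 19, 20, 20, 20, 20]
So `out[-1]` = 20

Answer: 20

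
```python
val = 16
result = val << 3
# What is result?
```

Trace:
`val = 16` → val = 16
`result = val << 3` → result = 128
So result = 128

Answer: 128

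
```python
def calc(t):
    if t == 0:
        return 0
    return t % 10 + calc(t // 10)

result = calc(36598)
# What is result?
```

Sum of digits of 36598: 8 + 9 + 5 + 6 + 3 = 31

Answer: 31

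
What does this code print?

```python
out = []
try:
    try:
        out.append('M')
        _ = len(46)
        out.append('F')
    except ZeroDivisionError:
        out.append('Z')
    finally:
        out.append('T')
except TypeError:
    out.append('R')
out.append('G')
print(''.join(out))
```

Execution trace: 'M' (inner try body) → 'T' (inner finally) → 'R' (outer except TypeError) → 'G' (after the try/except). Output: MTRG

Answer: MTRG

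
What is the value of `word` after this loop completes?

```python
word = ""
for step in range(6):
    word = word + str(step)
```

Concatenate digits 0 to 5
`word` takes the values: "" → "0" → "01" → "012" → "0123" → "01234" → "012345"

Answer: "012345"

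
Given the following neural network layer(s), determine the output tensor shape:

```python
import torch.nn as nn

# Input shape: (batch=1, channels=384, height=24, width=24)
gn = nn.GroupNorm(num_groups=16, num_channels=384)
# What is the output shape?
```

Input: (1, 384, 24, 24) -> Output: (1, 384, 24, 24)

Answer: (1, 384, 24, 24)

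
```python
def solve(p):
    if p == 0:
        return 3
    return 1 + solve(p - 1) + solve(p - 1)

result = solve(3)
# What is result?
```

solve(p) = 1 + 2·solve(p-1), solve(0)=3. Closed form: (3+1)·2^3 - 1 = 31.

Answer: 31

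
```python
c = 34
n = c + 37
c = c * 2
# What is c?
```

Trace:
`c = 34` → c = 34
`n = c + 37` → n = 71
`c = c * 2` → c = 68
So c = 68

Answer: 68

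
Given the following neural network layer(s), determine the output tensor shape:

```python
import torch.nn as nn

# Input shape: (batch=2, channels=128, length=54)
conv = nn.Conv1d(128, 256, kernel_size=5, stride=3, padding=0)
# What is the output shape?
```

Input: (2, 128, 54) -> Output: (2, 256, 17)

Answer: (2, 256, 17)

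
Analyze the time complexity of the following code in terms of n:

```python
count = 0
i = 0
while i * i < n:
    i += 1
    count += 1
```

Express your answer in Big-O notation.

Each loop level contributes: √n. Multiplying the contributions gives O(√n).

Answer: O(√n)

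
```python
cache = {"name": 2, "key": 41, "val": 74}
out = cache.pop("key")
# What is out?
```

Trace:
`cache = {"name": 2, "key": 41, "val": 74}` → cache = {'name': 2, 'key': 41, 'val': 74}
`out = cache.pop("key")` → cache = {'name': 2, 'val': 74}; out = 41
So out = 41

Answer: 41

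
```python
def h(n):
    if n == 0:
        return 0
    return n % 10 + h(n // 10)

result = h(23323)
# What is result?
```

Sum of digits of 23323: 3 + 2 + 3 + 3 + 2 = 13

Answer: 13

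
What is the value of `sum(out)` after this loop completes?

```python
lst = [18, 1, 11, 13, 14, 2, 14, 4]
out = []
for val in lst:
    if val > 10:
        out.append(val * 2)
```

Sum of doubled values > 10
`out` takes the values: [] → [36] → [36, 22] → [36, 22, 26] → [36, 22, 26, 28] → [36, 22, 26, 28, 28]
So `sum(out)` = 140

Answer: 140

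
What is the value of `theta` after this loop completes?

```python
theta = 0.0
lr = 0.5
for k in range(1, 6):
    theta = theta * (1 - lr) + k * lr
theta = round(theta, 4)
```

Moving average with lr=0.5
`theta` takes the values: 0.0 → 0.5 → 1.25 → 2.125 → 3.0625 → 4.03125 → 4.0312

Answer: 4.0312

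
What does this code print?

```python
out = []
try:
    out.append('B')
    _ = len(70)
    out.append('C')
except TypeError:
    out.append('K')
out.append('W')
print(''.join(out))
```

Execution trace: 'B' (try body) → 'K' (except TypeError) → 'W' (after the try/except). Output: BKW

Answer: BKW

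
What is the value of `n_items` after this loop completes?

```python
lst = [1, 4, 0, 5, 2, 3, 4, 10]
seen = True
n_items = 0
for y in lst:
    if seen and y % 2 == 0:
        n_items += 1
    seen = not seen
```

Count even values at even positions
`n_items` takes the values: 0 → 1 → 2 → 3

Answer: 3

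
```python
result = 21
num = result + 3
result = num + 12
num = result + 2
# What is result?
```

Trace:
`result = 21` → result = 21
`num = result + 3` → num = 24
`result = num + 12` → result = 36
`num = result + 2` → num = 38
So result = 36

Answer: 36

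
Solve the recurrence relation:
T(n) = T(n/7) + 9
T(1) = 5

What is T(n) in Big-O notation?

Each step divides n by 7 and adds 9. After log_7(n) steps we reach T(1)=5. So T(n) = 9·log_7(n) + 5 = O(log n).

Answer: O(log n)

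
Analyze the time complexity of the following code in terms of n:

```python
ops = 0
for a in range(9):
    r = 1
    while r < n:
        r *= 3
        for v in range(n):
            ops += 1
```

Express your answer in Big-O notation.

Each loop level contributes: 1 × log n × n. Multiplying the contributions gives O(n log n).

Answer: O(n log n)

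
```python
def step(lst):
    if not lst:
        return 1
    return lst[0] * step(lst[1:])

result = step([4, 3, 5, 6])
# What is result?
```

Product over [4, 3, 5, 6] = 4 * 3 * 5 * 6 = 360

Answer: 360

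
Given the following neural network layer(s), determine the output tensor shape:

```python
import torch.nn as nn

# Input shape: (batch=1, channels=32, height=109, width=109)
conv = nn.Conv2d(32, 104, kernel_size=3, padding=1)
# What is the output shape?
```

Input: (1, 32, 109, 109) -> Output: (1, 104, 109, 109)

Answer: (1, 104, 109, 109)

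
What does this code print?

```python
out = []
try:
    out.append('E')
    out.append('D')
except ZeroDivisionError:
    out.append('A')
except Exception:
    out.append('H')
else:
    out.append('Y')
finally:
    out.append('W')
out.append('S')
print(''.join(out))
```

Execution trace: 'E' (try body) → 'D' (try body, no exception) → 'Y' (else) → 'W' (finally) → 'S' (after the try/except). Output: EDYWS

Answer: EDYWS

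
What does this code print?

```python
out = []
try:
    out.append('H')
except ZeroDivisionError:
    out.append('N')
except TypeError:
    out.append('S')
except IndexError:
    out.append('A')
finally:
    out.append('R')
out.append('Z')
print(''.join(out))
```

Execution trace: 'H' (try body, no exception) → 'R' (finally) → 'Z' (after the try/except). Output: HRZ

Answer: HRZ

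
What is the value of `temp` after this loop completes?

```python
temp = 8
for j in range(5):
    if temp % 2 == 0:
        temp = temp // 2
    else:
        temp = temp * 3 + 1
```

Collatz-style transformation from 8
`temp` takes the values: 8 → 4 → 2 → 1 → 4 → 2

Answer: 2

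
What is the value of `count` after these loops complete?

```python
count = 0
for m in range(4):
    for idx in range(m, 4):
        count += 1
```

Upper triangle: 4 + 3 + ... + 1
`count` takes the values: 0 → 1 → 2 → 3 → 4 → 5 → 6 → 7 → 8 → 9 → 10

Answer: 10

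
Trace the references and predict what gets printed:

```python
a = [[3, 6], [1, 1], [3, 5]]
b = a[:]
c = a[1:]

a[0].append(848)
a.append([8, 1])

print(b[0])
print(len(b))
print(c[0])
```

Key concept: slice with nested mutation.
Step by step:
`a = [[3, 6], [1, 1], [3, 5]]` → a = [[3, 6], [1, 1], [3, 5]]
`b = a[:]` → b = [[3, 6], [1, 1], [3, 5]]
`c = a[1:]` → c = [[1, 1], [3, 5]]
`a[0].append(848)` → a = [[3, 6, 848], [1, 1], [3, 5]]; b = [[3, 6, 848], [1, 1], [3, 5]]
`a.append([8, 1])` → a = [[3, 6, 848], [1, 1], [3, 5], [8, 1]]
`print(b[0])` → prints [3, 6, 848]
`print(len(b))` → prints 3
`print(c[0])` → prints [1, 1]

Answer:
[3, 6, 848]
3
[1, 1]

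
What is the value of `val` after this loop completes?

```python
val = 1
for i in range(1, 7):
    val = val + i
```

Start at 1, add 1 through 6
`val` takes the values: 1 → 2 → 4 → 7 → 11 → 16 → 22

Answer: 22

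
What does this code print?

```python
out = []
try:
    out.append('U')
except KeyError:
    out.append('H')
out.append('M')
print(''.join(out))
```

Execution trace: 'U' (try body, no exception) → 'M' (after the try/except). Output: UM

Answer: UM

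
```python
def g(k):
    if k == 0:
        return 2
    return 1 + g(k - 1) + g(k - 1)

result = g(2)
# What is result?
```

g(k) = 1 + 2·g(k-1), g(0)=2. Closed form: (2+1)·2^2 - 1 = 11.

Answer: 11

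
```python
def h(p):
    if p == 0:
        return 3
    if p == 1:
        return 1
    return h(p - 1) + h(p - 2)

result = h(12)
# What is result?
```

Build up from base cases: h(0)=3, h(1)=1, h(2)=4, h(3)=5, h(4)=9, h(5)=14, h(6)=23, ..., h(12)=411

Answer: 411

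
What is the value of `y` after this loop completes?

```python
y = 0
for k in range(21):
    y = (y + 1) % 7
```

Increment mod 7, 21 times = 0
`y` takes the values: 0 → 1 → 2 → 3 → 4 → 5 → 6 → 0 → 1 → 2 → 3 → 4 → 5 → 6 → 0 → 1 → 2 → 3 → 4 → 5 → 6 → 0

Answer: 0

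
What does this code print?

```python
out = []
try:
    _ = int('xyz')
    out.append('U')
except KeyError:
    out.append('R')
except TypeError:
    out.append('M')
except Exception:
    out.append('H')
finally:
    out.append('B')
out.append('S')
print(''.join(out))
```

Execution trace: 'H' (except Exception) → 'B' (finally) → 'S' (after the try/except). Output: HBS

Answer: HBS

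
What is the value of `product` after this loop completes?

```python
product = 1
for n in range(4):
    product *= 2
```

2^4 = 16
`product` takes the values: 1 → 2 → 4 → 8 → 16

Answer: 16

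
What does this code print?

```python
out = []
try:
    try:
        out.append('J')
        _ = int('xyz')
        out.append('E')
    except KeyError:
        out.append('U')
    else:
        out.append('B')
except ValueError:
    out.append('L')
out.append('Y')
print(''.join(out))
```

Execution trace: 'J' (try body) → 'L' (outer except ValueError) → 'Y' (after the try/except). Output: JLY

Answer: JLY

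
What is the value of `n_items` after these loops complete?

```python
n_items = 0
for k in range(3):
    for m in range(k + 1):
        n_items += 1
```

Triangle: 1 + 2 + ... + 3
`n_items` takes the values: 0 → 1 → 2 → 3 → 4 → 5 → 6

Answer: 6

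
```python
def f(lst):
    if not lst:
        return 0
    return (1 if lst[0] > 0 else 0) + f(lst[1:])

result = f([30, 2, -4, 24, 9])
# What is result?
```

Count of positive elements in [30, 2, -4, 24, 9] = 4

Answer: 4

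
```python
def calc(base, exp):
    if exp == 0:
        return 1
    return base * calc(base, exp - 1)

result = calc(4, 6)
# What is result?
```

calc(4, 6) = 4 * 4 * 4 * 4 * 4 * 4 = 4096

Answer: 4096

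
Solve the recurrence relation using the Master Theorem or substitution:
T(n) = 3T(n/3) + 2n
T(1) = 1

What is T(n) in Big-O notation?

By Master Theorem: a=3, b=3, f(n)=2n. Since log_3(3) = 1 and f(n) = Θ(n^1), Case 2 applies. T(n) = O(n log n).

Answer: O(n log n)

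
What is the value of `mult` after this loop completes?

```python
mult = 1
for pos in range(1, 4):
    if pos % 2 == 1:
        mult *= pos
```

Product of odd numbers 1 to 3
`mult` takes the values: 1 → 3

Answer: 3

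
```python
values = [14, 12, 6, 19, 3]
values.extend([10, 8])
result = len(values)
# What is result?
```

Trace:
`values = [14, 12, 6, 19, 3]` → values = [14, 12, 6, 19, 3]
`values.extend([10, 8])` → values = [14, 12, 6, 19, 3, 10, 8]
`result = len(values)` → result = 7
So result = 7

Answer: 7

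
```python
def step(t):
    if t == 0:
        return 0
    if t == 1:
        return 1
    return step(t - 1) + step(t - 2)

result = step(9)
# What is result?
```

Build up from base cases: step(0)=0, step(1)=1, step(2)=1, step(3)=2, step(4)=3, step(5)=5, step(6)=8, ..., step(9)=34

Answer: 34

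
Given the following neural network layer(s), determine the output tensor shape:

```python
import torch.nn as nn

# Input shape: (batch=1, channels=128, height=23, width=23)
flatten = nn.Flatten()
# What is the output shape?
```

Input: (1, 128, 23, 23) -> Output: (1, 67712)

Answer: (1, 67712)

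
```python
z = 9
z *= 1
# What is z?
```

Trace:
`z = 9` → z = 9
`z *= 1` → z = 9
So z = 9

Answer: 9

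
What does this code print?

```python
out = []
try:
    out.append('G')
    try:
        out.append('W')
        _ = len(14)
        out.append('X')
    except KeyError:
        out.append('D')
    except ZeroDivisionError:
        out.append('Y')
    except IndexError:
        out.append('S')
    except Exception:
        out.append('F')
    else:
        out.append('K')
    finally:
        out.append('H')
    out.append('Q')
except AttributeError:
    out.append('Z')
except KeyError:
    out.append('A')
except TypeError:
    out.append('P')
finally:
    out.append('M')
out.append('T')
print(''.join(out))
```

Execution trace: 'G' (try body) → 'W' (inner try body) → 'F' (inner except Exception) → 'H' (inner finally) → 'Q' (try body, no exception) → 'M' (finally) → 'T' (after the try/except). Output: GWFHQMT

Answer: GWFHQMT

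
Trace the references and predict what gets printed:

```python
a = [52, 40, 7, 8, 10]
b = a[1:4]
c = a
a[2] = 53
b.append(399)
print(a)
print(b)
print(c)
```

Key concept: slice vs alias.
Step by step:
`a = [52, 40, 7, 8, 10]` → a = [52, 40, 7, 8, 10]
`b = a[1:4]` → b = [40, 7, 8]
`c = a` → c = [52, 40, 7, 8, 10] (same object as a)
`a[2] = 53` → a = [52, 40, 53, 8, 10] (same object as c); c = [52, 40, 53, 8, 10] (same object as a)
`b.append(399)` → b = [40, 7, 8, 399]
`print(a)` → prints [52, 40, 53, 8, 10]
`print(b)` → prints [40, 7, 8, 399]
`print(c)` → prints [52, 40, 53, 8, 10]

Answer:
[52, 40, 53, 8, 10]
[40, 7, 8, 399]
[52, 40, 53, 8, 10]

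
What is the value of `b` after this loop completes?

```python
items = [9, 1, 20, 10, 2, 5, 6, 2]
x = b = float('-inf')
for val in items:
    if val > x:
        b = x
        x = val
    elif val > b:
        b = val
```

Second largest (with repeats) in [9, 1, 20, 10, 2, 5, 6, 2]
`b` takes the values: -inf → 1 → 9 → 10

Answer: 10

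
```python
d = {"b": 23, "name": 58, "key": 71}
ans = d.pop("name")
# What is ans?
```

Trace:
`d = {"b": 23, "name": 58, "key": 71}` → d = {'b': 23, 'name': 58, 'key': 71}
`ans = d.pop("name")` → d = {'b': 23, 'key': 71}; ans = 58
So ans = 58

Answer: 58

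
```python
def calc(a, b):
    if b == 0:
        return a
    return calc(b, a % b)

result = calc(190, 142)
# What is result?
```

calc(190, 142) -> calc(142, 48) -> calc(48, 46) -> calc(46, 2) -> calc(2, 0) -> 2

Answer: 2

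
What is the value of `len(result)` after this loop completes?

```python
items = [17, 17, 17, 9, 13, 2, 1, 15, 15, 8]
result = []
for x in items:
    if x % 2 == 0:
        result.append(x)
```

Count even numbers in [17, 17, 17, 9, 13, 2, 1, 15, 15, 8]
`result` takes the values: [] → [2] → [2, 8]
So `len(result)` = 2

Answer: 2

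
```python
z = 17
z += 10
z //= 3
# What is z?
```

Trace:
`z = 17` → z = 17
`z += 10` → z = 27
`z //= 3` → z = 9
So z = 9

Answer: 9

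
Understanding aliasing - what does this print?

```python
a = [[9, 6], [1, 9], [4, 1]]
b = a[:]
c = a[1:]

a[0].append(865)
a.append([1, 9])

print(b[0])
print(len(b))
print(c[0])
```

Key concept: slice with nested mutation.
Step by step:
`a = [[9, 6], [1, 9], [4, 1]]` → a = [[9, 6], [1, 9], [4, 1]]
`b = a[:]` → b = [[9, 6], [1, 9], [4, 1]]
`c = a[1:]` → c = [[1, 9], [4, 1]]
`a[0].append(865)` → a = [[9, 6, 865], [1, 9], [4, 1]]; b = [[9, 6, 865], [1, 9], [4, 1]]
`a.append([1, 9])` → a = [[9, 6, 865], [1, 9], [4, 1], [1, 9]]
`print(b[0])` → prints [9, 6, 865]
`print(len(b))` → prints 3
`print(c[0])` → prints [1, 9]

Answer:
[9, 6, 865]
3
[1, 9]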